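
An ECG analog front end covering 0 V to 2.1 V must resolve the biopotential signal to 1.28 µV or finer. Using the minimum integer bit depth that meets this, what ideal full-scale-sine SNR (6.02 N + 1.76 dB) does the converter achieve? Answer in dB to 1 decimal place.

128.2 dB

Range is 2.1 V.
Required number of levels: 2.1/1.28 µV = 1.6406e6; smallest N with 2^N ≥ that is 21.
6.02(21) + 1.76 = 128.18 dB.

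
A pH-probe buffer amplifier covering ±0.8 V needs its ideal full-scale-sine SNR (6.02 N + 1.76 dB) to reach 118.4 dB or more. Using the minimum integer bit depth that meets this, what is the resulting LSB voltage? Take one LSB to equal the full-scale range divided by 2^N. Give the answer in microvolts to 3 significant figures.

Span: 0.8 V − (-0.8 V) = 1.6 V.
Solving 6.02 N ≥ 118.4 − 1.76: N ≥ 19.375. Round up → N = 20.
One LSB is 1.6 V / 1048576 = 1.53 µV.

1.53 µV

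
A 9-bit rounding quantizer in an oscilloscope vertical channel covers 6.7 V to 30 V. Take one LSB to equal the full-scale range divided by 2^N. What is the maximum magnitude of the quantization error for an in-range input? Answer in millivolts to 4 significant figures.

Range = 30 − (6.7) = 23.3 V.
LSB = 23.3 V / 2^9 = 45.5078 mV.
|e|_max = LSB/2 = 22.75 mV.

22.75 mV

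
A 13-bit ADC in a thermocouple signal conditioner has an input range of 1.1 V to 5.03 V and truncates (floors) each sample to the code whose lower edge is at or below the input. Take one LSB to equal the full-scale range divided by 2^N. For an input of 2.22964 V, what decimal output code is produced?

Full-scale range = 5.03 V − (1.1 V) = 3.93 V. LSB = 3.93 V / 2^13 ≈ 479.7 µV.
(V_in − V_min) × 2^13/range = (2.22964 − (1.1)) × 8192/3.93 = 2354.710.
Floor → code = 2354.

2354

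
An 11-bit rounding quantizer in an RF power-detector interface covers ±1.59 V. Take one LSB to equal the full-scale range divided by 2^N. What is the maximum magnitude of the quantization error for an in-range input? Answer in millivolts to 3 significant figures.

0.776 mV

Span: 1.59 V − (-1.59 V) = 3.18 V.
LSB = 3.18 V ÷ 2^11 = 3.18/2048 V = 1.5527 mV.
Worst-case error for round-to-nearest is half an LSB: 0.776 mV.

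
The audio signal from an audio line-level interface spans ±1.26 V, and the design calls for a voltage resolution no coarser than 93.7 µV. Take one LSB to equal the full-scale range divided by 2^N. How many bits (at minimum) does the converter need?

Range = 1.26 − (-1.26) = 2.52 V.
Levels needed ≥ 2.52/93.7 µV = 26890. 2^15 = 32768 suffices, so N_min = 15.

15 bits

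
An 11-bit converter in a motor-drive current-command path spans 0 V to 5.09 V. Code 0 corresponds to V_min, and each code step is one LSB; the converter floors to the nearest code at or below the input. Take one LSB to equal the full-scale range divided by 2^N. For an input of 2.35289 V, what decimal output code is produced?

946

Range is 5.09 V. LSB = 5.09 V / 2^11 ≈ 2.485 mV.
V_in − V_min = 2.35289 − (0) = 2.35289 V.
Divide by LSB: 2.35289 × 2048/5.09 = 946.7031.
Truncating gives code 946.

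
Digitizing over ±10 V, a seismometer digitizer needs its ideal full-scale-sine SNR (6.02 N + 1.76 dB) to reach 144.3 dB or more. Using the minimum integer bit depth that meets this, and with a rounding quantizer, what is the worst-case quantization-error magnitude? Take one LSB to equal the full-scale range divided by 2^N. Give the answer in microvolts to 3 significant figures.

0.596 µV

Range = 10 − (-10) = 20 V.
6.02 N + 1.76 ≥ 144.3 gives N ≥ 23.678, so the minimum integer is 24.
LSB = 20 V ÷ 2^24 = 20/16777216 V = 1.1921 µV.
Half an LSB is 0.596 µV.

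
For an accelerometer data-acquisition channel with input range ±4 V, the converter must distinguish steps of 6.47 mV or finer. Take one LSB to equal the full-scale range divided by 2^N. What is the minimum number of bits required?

Span: 4 V − (-4 V) = 8 V.
Levels needed ≥ 8/6.47 mV = 1236. 2^11 = 2048 suffices, so N_min = 11.

11 bits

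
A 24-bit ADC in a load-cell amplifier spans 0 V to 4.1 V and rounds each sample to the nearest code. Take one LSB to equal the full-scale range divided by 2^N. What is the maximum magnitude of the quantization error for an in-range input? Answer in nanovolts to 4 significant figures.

V_FS = 4.1 V.
LSB = 4.1 V ÷ 2^24 = 4.1/16777216 V = 244.379 nV.
|e|_max = LSB/2 = 122.2 nV.

122.2 nV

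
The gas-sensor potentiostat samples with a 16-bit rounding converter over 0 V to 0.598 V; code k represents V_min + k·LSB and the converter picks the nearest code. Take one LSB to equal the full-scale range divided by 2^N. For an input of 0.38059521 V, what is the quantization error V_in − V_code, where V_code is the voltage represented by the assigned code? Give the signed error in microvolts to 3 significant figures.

+1.64 µV

Range is 0.598 V. LSB = 0.598 V / 2^16 ≈ 9.125 µV.
(V_in − V_min)/LSB = (0.38059521 − (0)) × 65536/0.598 = 41710.1801 → nearest code k = 41710.
V_code = 0 + (41710/65536) × 0.598 = 0.38059356689 V.
Error = V_in − V_code = 0.38059521 − (0.38059356689) = +1.64 µV.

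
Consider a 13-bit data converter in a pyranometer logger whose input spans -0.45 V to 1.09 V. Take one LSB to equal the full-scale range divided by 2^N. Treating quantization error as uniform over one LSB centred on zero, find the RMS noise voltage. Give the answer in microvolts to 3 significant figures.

54.3 µV

Full-scale range = 1.09 V − (-0.45 V) = 1.54 V.
One LSB is 1.54 V / 8192 = 187.99 µV.
RMS of a uniform error over width LSB is LSB/√12 = 54.3 µV.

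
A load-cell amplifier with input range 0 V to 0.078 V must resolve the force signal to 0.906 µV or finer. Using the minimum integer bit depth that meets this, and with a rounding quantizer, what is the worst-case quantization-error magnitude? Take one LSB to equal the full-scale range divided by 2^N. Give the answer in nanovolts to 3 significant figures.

Span = 0.078 V.
0.078 V / 0.906 µV = 86090. Since 2^16 = 65536 and 2^17 = 131072, N = 17.
LSB = 0.078 V ÷ 2^17 = 0.078/131072 V = 0.59509 µV.
|e|_max = LSB/2 = 298 nV.

298 nV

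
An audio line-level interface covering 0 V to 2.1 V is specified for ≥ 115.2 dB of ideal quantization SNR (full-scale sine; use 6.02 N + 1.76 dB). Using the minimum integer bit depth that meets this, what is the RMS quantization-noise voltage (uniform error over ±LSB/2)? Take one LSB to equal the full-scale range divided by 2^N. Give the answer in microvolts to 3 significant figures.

1.16 µV

Range is 2.1 V.
Solving 6.02 N ≥ 115.2 − 1.76: N ≥ 18.844. Round up → N = 19.
Step size = 2.1/524288 V = 4.0054 µV.
V_rms = LSB/√12 = 1.16 µV.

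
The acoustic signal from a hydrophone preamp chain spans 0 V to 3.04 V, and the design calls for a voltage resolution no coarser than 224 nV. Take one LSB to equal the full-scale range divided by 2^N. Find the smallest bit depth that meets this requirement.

24 bits

Full-scale range = 3.04 V.
Need 2^N ≥ 3.04 V / 224 nV = 1.357e7 → N_min = 24.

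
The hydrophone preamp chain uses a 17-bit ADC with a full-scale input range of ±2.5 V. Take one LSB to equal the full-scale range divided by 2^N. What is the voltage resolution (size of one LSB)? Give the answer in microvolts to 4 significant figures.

Span: 2.5 V − (-2.5 V) = 5 V.
There are 2^17 = 131072 steps.
Step size = 5/131072 V = 38.15 µV.

38.15 µV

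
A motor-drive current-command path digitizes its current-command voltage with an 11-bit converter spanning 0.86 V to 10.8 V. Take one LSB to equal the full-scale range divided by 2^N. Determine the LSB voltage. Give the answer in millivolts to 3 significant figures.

Span: 10.8 V − (0.86 V) = 9.94 V.
There are 2^11 = 2048 steps.
One LSB is 9.94 V / 2048 = 4.85 mV.

4.85 mV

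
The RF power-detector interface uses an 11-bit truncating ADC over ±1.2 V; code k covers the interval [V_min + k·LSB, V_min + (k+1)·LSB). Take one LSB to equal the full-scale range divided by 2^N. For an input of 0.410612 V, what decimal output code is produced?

The full-scale span is 1.2 − (-1.2) = 2.4 V. LSB = 2.4 V / 2^11 ≈ 1.172 mV.
code = ⌊(V_in − V_min)/LSB⌋ = ⌊(V_in − V_min) × 2^11 / range⌋
     = ⌊(0.410612 − (-1.2)) × 2048 / 2.4⌋ = ⌊1.610612 × 2048/2.4⌋
     = ⌊1374.389⌋ = 1374.

1374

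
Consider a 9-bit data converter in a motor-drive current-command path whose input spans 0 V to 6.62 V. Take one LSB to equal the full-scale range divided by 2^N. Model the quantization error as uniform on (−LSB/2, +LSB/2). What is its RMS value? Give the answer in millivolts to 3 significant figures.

Full-scale range = 6.62 V.
Step size = 6.62/512 V = 12.930 mV.
σ_q = LSB/√12 = 12.930 mV/3.4641 = 3.73 mV.

3.73 mV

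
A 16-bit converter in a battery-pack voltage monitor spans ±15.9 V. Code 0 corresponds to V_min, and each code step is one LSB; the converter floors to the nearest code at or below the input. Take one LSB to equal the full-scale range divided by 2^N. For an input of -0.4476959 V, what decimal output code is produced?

The full-scale span is 15.9 − (-15.9) = 31.8 V. LSB = 31.8 V / 2^16 ≈ 485.2 µV.
(V_in − V_min) × 2^16/range = (-0.4476959 − (-15.9)) × 65536/31.8 = 31845.352.
Floor → code = 31845.

31845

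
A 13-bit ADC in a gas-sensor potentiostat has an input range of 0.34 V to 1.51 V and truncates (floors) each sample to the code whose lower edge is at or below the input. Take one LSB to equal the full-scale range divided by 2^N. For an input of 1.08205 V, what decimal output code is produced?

Range = 1.51 − (0.34) = 1.17 V. LSB = 1.17 V / 2^13 ≈ 142.8 µV.
(V_in − V_min) × 2^13/range = (1.08205 − (0.34)) × 8192/1.17 = 5195.618.
Floor → code = 5195.

5195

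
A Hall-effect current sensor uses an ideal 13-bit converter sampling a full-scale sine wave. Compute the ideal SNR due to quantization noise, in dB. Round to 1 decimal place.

80.0 dB

Ideal quantization SNR: 6.02 × 13 + 1.76 dB = 80.0 dB.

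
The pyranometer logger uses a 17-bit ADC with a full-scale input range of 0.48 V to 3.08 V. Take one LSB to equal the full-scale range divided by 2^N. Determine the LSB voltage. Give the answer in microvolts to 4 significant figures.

Span: 3.08 V − (0.48 V) = 2.6 V.
2^17 = 131072 levels.
Step size = 2.6/131072 V = 19.84 µV.

19.84 µV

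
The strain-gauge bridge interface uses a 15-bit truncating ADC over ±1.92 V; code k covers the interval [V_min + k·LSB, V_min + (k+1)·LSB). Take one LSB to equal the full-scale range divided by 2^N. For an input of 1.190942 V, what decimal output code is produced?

Span: 1.92 V − (-1.92 V) = 3.84 V. LSB = 3.84 V / 2^15 ≈ 117.2 µV.
code = ⌊(V_in − V_min)/LSB⌋ = ⌊(V_in − V_min) × 2^15 / range⌋
     = ⌊(1.190942 − (-1.92)) × 32768 / 3.84⌋ = ⌊3.110942 × 32768/3.84⌋
     = ⌊26546.705⌋ = 26546.

26546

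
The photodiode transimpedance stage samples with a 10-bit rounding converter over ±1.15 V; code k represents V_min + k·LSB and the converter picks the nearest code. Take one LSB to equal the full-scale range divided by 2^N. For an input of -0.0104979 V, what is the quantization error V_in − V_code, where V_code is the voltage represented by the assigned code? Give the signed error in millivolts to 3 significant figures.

+0.733 mV

Range = 1.15 − (-1.15) = 2.3 V. LSB = 2.3 V / 2^10 ≈ 2.246 mV.
(-0.0104979 − (-1.15)) / LSB = 1.1395021 × 1024/2.3 = 507.3262. Nearest integer: k = 507.
Reconstructed level: -1.15 + 507 × 2.3/1024 V = -0.01123046875 V.
Error = V_in − V_code = -0.0104979 − (-0.01123046875) = +0.733 mV.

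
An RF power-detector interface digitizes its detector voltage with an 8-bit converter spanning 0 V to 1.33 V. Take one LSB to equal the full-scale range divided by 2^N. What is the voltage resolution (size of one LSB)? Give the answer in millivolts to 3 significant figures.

Full-scale range = 1.33 V.
Number of codes = 2^8 = 256.
LSB = 1.33 V ÷ 2^8 = 1.33/256 V = 5.20 mV.

5.20 mV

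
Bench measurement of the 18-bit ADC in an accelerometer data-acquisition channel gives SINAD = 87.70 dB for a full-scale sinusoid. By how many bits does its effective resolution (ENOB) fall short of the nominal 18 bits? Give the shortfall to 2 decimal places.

Effective bits = (87.70 − 1.76)/6.02 = 14.2757.
Shortfall = 18 − 14.2757 = 3.7243 bits.

3.72 bits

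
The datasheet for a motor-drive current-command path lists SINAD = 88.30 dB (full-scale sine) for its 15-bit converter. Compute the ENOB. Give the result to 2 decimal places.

14.38 bits

ENOB = (SINAD − 1.76) / 6.02 = (88.30 − 1.76) / 6.02 = 86.54 / 6.02 = 14.3754.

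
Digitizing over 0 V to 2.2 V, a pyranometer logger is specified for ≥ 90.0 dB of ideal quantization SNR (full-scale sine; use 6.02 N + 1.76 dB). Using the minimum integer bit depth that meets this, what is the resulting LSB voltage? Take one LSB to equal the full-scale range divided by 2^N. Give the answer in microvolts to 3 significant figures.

67.1 µV

Span = 2.2 V.
Solving 6.02 N ≥ 90.0 − 1.76: N ≥ 14.658. Round up → N = 15.
LSB = 2.2 V ÷ 2^15 = 2.2/32768 V = 67.1 µV.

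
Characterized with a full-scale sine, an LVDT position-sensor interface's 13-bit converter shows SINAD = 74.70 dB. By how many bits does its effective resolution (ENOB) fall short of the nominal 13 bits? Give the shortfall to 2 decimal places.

0.88 bits

N_eff = (74.70 − 1.76)/6.02 = 12.1163 bits.
13 − 12.1163 = 0.88 bits below nominal.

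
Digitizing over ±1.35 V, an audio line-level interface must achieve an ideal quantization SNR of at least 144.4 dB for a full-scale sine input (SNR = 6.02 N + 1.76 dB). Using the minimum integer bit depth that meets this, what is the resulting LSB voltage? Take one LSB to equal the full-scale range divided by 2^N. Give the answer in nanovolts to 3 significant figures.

161 nV

Full-scale range = 1.35 V − (-1.35 V) = 2.7 V.
6.02 N + 1.76 ≥ 144.4 gives N ≥ 23.694, so the minimum integer is 24.
Step size = 2.7/16777216 V = 161 nV.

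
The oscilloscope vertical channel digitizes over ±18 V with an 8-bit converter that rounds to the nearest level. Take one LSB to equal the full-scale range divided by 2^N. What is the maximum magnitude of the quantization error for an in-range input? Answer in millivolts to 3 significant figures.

Span: 18 V − (-18 V) = 36 V.
LSB = 36 V / 2^8 = 140.63 mV.
A rounding quantizer has |error| ≤ LSB/2 = 70.3 mV.

70.3 mV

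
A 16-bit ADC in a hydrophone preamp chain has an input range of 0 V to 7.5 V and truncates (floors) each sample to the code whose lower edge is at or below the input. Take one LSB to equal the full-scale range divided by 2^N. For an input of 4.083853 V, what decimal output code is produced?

V_FS = 7.5 V. LSB = 7.5 V / 2^16 ≈ 114.4 µV.
code = ⌊(V_in − V_min)/LSB⌋ = ⌊(V_in − V_min) × 2^16 / range⌋
     = ⌊(4.083853 − (0)) × 65536 / 7.5⌋ = ⌊4.083853 × 65536/7.5⌋
     = ⌊35685.252⌋ = 35685.

35685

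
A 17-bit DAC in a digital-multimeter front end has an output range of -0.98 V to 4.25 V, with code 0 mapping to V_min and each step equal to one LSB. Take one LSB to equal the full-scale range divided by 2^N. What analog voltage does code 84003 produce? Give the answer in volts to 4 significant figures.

The full-scale span is 4.25 − (-0.98) = 5.23 V. LSB = 5.23 V / 2^17.
V_out = -0.98 + 84003 × (5.23/131072) V
      = -0.98 + 3.35187 = 2.37187 V.

2.372 V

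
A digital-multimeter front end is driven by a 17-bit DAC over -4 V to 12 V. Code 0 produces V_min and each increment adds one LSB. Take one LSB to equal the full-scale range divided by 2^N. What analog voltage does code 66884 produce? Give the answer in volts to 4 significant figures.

4.165 V

Span: 12 V − (-4 V) = 16 V. LSB = 16 V / 2^17.
Output = V_min + (66884/131072) × range = -4 + 0.510284 × 16 V
      = -4 + 8.16455 = 4.16455 V.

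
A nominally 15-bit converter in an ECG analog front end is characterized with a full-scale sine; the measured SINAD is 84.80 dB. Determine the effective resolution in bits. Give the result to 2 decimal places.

13.79 bits

(84.80 − 1.76) / 6.02 = 83.04/6.02 = 13.7940 effective bits.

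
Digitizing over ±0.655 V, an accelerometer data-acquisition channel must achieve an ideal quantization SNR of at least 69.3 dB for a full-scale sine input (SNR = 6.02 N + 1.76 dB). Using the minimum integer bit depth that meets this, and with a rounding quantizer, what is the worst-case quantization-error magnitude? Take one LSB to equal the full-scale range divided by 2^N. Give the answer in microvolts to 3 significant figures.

Range = 0.655 − (-0.655) = 1.31 V.
6.02 N + 1.76 ≥ 69.3 gives N ≥ 11.219, so the minimum integer is 12.
LSB = 1.31 V ÷ 2^12 = 1.31/4096 V = 319.82 µV.
|e|_max = LSB/2 = 160 µV.

160 µV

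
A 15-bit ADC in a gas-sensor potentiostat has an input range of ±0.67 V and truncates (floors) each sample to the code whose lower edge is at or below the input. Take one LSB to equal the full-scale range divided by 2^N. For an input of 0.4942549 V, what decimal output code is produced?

28470

Range = 0.67 − (-0.67) = 1.34 V. LSB = 1.34 V / 2^15 ≈ 40.89 µV.
V_in − V_min = 0.4942549 − (-0.67) = 1.1642549 V.
Divide by LSB: 1.1642549 × 32768/1.34 = 28470.3765.
Truncating gives code 28470.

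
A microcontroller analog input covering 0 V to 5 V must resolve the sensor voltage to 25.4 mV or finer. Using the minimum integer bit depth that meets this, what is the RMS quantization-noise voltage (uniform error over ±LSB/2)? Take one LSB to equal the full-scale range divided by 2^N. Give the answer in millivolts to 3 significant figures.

5.64 mV

V_FS = 5 V.
Levels needed ≥ 5/25.4 mV = 196.9. 2^8 = 256 suffices, so N_min = 8.
Step size = 5/256 V = 19.531 mV.
σ_q = LSB/√12 = 19.531 mV/3.4641 = 5.64 mV.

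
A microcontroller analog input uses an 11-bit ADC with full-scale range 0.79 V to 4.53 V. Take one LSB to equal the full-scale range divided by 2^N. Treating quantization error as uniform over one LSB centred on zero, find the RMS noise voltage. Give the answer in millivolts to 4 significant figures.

Full-scale range = 4.53 V − (0.79 V) = 3.74 V.
LSB = 3.74 V ÷ 2^11 = 3.74/2048 V = 1.82617 mV.
σ_q = LSB/√12 = 1.82617 mV/3.4641 = 0.5272 mV.

0.5272 mV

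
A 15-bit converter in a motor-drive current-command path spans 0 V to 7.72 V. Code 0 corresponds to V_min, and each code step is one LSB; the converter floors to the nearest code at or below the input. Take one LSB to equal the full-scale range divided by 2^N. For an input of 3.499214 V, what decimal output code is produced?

14852

V_FS = 7.72 V. LSB = 7.72 V / 2^15 ≈ 235.6 µV.
(V_in − V_min) × 2^15/range = (3.499214 − (0)) × 32768/7.72 = 14852.622.
Floor → code = 14852.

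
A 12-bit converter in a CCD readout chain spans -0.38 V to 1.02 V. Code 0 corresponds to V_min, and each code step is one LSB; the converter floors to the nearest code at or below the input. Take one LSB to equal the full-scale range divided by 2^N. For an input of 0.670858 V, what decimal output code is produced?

Range = 1.02 − (-0.38) = 1.4 V. LSB = 1.4 V / 2^12 ≈ 341.8 µV.
V_in − V_min = 0.670858 − (-0.38) = 1.050858 V.
Divide by LSB: 1.050858 × 4096/1.4 = 3074.5103.
Truncating gives code 3074.

3074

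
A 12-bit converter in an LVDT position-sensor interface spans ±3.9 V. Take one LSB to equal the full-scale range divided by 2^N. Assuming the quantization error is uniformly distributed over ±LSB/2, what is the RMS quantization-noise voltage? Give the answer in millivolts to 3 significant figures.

Range = 3.9 − (-3.9) = 7.8 V.
One LSB is 7.8 V / 4096 = 1.9043 mV.
σ_q = LSB/√12 = 1.9043 mV/3.4641 = 0.550 mV.

0.550 mV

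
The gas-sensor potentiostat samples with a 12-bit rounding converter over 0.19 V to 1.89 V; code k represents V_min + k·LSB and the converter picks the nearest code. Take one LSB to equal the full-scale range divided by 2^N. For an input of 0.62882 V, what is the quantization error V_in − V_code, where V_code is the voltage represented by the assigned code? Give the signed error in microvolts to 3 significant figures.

+124 µV

Full-scale range = 1.89 V − (0.19 V) = 1.7 V. LSB = 1.7 V / 2^12 ≈ 415.0 µV.
Position in LSBs: (0.62882 − (0.19)) × 4096/1.7 = 1057.2981; rounding gives k = 1057.
V_code = 0.19 + (1057/4096) × 1.7 = 0.6286962891 V.
Error = V_in − V_code = 0.62882 − (0.6286962891) = +124 µV.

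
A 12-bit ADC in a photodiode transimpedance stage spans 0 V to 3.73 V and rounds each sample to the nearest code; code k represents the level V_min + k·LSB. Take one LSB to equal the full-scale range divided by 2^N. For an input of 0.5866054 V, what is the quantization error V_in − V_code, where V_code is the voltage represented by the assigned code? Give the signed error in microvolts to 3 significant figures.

Span = 3.73 V. LSB = 3.73 V / 2^12 ≈ 0.9106 mV.
Position in LSBs: (0.5866054 − (0)) × 4096/3.73 = 644.1651; rounding gives k = 644.
Reconstructed level: 0 + 644 × 3.73/4096 V = 0.5864550781 V.
Error = V_in − V_code = 0.5866054 − (0.5864550781) = +150 µV.

+150 µV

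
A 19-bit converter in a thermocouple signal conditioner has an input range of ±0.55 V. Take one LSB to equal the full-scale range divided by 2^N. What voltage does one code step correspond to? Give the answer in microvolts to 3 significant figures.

2.10 µV

Full-scale range = 0.55 V − (-0.55 V) = 1.1 V.
2^19 = 524288 levels.
One LSB is 1.1 V / 524288 = 2.10 µV.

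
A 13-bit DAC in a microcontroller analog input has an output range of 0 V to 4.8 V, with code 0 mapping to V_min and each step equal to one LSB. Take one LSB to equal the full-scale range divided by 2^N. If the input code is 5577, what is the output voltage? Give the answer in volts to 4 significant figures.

Span = 4.8 V. LSB = 4.8 V / 2^13.
V_out = V_min + code × LSB = 0 V + 5577 × 4.8 V / 8192
      = 0 + 3.26777 = 3.26777 V.

3.268 V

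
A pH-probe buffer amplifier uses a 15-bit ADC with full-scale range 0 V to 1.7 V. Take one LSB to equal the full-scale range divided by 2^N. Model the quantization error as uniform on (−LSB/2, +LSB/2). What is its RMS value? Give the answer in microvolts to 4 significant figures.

Range is 1.7 V.
One LSB is 1.7 V / 32768 = 51.8799 µV.
For a uniform distribution on [−LSB/2, +LSB/2], V_rms = LSB/√12 = 51.8799 µV/3.4641 = 14.98 µV.

14.98 µV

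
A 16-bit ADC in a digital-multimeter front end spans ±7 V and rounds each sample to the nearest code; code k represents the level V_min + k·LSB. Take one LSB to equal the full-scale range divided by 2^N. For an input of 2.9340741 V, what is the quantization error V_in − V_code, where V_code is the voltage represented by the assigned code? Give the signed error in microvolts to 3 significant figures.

−38.4 µV

Full-scale range = 7 V − (-7 V) = 14 V. LSB = 14 V / 2^16 ≈ 213.6 µV.
(2.9340741 − (-7)) / LSB = 9.9340741 × 65536/14 = 46502.8200. Nearest integer: k = 46503.
Reconstructed level: -7 + 46503 × 14/65536 V = 2.9341125488 V.
V_in − V_code = 2.9340741 − (2.9341125488) = −38.4 µV.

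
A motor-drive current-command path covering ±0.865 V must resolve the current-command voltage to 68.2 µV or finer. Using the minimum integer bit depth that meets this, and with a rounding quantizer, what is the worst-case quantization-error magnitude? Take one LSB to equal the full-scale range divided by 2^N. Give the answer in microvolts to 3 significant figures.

Range = 0.865 − (-0.865) = 1.73 V.
1.73 V / 68.2 µV = 25370. Since 2^14 = 16384 and 2^15 = 32768, N = 15.
One LSB is 1.73 V / 32768 = 52.795 µV.
Half an LSB is 26.4 µV.

26.4 µV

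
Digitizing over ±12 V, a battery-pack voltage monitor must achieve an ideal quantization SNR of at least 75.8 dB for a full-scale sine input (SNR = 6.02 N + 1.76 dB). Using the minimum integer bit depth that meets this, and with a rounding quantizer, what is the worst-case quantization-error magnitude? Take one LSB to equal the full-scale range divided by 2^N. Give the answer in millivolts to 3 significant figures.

1.46 mV

Full-scale range = 12 V − (-12 V) = 24 V.
Solving 6.02 N ≥ 75.8 − 1.76: N ≥ 12.299. Round up → N = 13.
LSB = 24 V / 2^13 = 2.9297 mV.
Max error for round-to-nearest is LSB/2 = 1.46 mV.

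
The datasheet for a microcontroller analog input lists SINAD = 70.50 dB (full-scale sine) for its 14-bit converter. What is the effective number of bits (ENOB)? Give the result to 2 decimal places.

ENOB = (70.50 − 1.76)/6.02 = 11.4186 bits.

11.42 bits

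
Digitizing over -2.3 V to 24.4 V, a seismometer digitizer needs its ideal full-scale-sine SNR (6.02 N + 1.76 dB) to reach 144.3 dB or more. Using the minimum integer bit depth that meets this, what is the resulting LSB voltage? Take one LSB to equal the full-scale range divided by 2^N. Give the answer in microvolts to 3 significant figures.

Span: 24.4 V − (-2.3 V) = 26.7 V.
N ≥ (144.3 − 1.76)/6.02 = 23.678 → N_min = 24.
LSB = 26.7 V / 2^24 = 1.59 µV.

1.59 µV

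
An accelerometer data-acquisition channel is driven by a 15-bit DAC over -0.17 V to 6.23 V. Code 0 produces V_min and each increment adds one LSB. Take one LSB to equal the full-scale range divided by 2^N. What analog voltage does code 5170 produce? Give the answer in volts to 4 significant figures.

Range = 6.23 − (-0.17) = 6.4 V. LSB = 6.4 V / 2^15.
V_out = -0.17 + 5170 × (6.4/32768) V
      = -0.17 + 1.00977 = 0.839766 V.

0.8398 V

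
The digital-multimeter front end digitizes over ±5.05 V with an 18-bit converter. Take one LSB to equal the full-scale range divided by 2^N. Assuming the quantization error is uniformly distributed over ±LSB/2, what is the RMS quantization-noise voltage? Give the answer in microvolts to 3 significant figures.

Full-scale range = 5.05 V − (-5.05 V) = 10.1 V.
LSB = 10.1 V ÷ 2^18 = 10.1/262144 V = 38.528 µV.
V_rms = LSB/√12 = 38.528 µV / √12 = 11.1 µV.

11.1 µV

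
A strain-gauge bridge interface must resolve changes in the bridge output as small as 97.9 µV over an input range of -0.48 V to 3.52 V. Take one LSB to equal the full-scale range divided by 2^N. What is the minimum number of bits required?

16 bits

Full-scale range = 3.52 V − (-0.48 V) = 4 V.
Required number of levels: 4/97.9 µV = 40858; smallest N with 2^N ≥ that is 16.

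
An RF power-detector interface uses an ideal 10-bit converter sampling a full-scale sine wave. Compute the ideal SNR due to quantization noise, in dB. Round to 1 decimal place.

62.0 dB

Ideal quantization SNR: 6.02 × 10 + 1.76 dB = 62.0 dB.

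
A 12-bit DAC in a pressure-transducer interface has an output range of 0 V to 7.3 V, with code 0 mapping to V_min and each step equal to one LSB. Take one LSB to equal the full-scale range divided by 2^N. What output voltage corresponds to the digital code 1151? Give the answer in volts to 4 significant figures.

2.051 V

Range is 7.3 V. LSB = 7.3 V / 2^12.
Output = V_min + (1151/4096) × range = 0 + 0.281006 × 7.3 V
      = 0 + 2.05134 = 2.05134 V.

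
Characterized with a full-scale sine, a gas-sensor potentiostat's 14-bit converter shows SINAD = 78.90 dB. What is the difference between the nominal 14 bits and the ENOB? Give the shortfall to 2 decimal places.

1.19 bits

N_eff = (78.90 − 1.76)/6.02 = 12.8140 bits.
14 − 12.8140 = 1.19 bits below nominal.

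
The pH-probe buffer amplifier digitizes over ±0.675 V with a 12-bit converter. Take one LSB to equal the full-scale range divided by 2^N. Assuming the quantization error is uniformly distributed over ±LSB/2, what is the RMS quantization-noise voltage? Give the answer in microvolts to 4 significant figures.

95.14 µV

The full-scale span is 0.675 − (-0.675) = 1.35 V.
LSB = 1.35 V ÷ 2^12 = 1.35/4096 V = 329.590 µV.
V_rms = LSB/√12 = 329.590 µV / √12 = 95.14 µV.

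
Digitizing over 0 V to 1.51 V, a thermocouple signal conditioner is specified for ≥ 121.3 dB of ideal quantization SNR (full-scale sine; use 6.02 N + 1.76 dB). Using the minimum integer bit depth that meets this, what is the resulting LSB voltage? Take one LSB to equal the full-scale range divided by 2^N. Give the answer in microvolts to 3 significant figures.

Span = 1.51 V.
6.02 N + 1.76 ≥ 121.3 gives N ≥ 19.857, so the minimum integer is 20.
Step size = 1.51/1048576 V = 1.44 µV.

1.44 µV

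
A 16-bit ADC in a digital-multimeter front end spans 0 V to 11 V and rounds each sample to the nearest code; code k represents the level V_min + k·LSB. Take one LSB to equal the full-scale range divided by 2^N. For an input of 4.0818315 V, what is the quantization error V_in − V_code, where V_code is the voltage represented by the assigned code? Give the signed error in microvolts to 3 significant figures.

Span = 11 V. LSB = 11 V / 2^16 ≈ 167.8 µV.
Position in LSBs: (4.0818315 − (0)) × 65536/11 = 24318.8099; rounding gives k = 24319.
V_code = V_min + k × range/2^16 = 0 + 24319 × 11/65536 = 4.0818634033 V.
Error = V_in − V_code = 4.0818315 − (4.0818634033) = −31.9 µV.

−31.9 µV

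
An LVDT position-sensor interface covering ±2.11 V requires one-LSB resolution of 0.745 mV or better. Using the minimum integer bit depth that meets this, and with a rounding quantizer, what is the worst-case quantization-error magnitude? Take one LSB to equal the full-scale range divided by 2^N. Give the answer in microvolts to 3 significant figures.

258 µV

Span: 2.11 V − (-2.11 V) = 4.22 V.
Required number of levels: 4.22/0.745 mV = 5664.4; smallest N with 2^N ≥ that is 13.
Step size = 4.22/8192 V = 0.51514 mV.
|e|_max = LSB/2 = 258 µV.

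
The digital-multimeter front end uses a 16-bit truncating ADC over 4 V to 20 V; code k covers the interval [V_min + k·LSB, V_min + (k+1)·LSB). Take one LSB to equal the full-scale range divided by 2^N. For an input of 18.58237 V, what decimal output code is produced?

59729

Full-scale range = 20 V − (4 V) = 16 V. LSB = 16 V / 2^16 ≈ 244.1 µV.
V_in − V_min = 18.58237 − (4) = 14.58237 V.
Divide by LSB: 14.58237 × 65536/16 = 59729.3875.
Truncating gives code 59729.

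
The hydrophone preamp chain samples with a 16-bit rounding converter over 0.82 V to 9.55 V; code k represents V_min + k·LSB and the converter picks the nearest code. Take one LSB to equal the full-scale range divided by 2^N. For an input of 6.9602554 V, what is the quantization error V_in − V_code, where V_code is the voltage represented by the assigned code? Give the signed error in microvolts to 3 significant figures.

−24.0 µV

Full-scale range = 9.55 V − (0.82 V) = 8.73 V. LSB = 8.73 V / 2^16 ≈ 133.2 µV.
(6.9602554 − (0.82)) / LSB = 6.1402554 × 65536/8.73 = 46094.8199. Nearest integer: k = 46095.
V_code = V_min + k × range/2^16 = 0.82 + 46095 × 8.73/65536 = 6.9602793884 V.
V_in − V_code = 6.9602554 − (6.9602793884) = −24.0 µV.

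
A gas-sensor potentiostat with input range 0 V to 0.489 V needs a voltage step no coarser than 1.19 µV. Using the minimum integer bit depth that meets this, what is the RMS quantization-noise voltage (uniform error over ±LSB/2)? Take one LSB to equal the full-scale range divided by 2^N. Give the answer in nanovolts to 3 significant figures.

Span = 0.489 V.
Levels needed ≥ 0.489/1.19 µV = 410900. 2^19 = 524288 suffices, so N_min = 19.
Step size = 0.489/524288 V = 0.93269 µV.
V_rms = LSB/√12 = 269 nV.

269 nV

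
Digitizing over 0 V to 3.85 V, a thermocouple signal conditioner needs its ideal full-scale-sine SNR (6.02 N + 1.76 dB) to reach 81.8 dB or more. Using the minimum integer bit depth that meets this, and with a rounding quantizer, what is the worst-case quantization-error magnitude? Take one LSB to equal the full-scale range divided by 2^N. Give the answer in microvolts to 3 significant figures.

117 µV

Range is 3.85 V.
N ≥ (81.8 − 1.76)/6.02 = 13.296 → N_min = 14.
LSB = 3.85 V / 2^14 = 234.99 µV.
|e|_max = LSB/2 = 117 µV.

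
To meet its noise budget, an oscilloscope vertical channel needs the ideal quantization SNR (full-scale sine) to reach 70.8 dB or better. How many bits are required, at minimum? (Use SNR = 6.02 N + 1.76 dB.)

12 bits

Required N = ⌈(70.8 − 1.76)/6.02⌉ = ⌈11.468⌉ = 12.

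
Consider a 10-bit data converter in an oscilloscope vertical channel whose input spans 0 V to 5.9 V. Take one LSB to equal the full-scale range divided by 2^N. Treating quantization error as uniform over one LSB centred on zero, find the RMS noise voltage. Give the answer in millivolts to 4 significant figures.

Span = 5.9 V.
One LSB is 5.9 V / 1024 = 5.76172 mV.
σ_q = LSB/√12 = 5.76172 mV/3.4641 = 1.663 mV.

1.663 mV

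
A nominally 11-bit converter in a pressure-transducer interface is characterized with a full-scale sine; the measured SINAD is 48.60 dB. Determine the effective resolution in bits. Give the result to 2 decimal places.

7.78 bits

(48.60 − 1.76) / 6.02 = 46.84/6.02 = 7.7807 effective bits.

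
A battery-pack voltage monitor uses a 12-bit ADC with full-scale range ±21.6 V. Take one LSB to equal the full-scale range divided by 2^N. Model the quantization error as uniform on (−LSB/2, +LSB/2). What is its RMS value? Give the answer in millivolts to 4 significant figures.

3.045 mV

Range = 21.6 − (-21.6) = 43.2 V.
LSB = 43.2 V ÷ 2^12 = 43.2/4096 V = 10.5469 mV.
For a uniform distribution on [−LSB/2, +LSB/2], V_rms = LSB/√12 = 10.5469 mV/3.4641 = 3.045 mV.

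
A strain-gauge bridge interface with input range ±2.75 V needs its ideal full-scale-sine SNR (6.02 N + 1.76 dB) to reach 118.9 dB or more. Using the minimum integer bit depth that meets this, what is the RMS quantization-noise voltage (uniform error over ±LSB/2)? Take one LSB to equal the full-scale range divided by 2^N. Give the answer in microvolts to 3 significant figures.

1.51 µV

Range = 2.75 − (-2.75) = 5.5 V.
N ≥ (118.9 − 1.76)/6.02 = 19.458 → N_min = 20.
LSB = 5.5 V / 2^20 = 5.2452 µV.
σ_q = LSB/√12 = 5.2452 µV/3.4641 = 1.51 µV.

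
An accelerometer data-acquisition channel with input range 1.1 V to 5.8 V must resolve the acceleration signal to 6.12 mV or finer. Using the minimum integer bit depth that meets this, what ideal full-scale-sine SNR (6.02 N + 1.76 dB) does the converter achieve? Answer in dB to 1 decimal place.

62.0 dB

Range = 5.8 − (1.1) = 4.7 V.
Levels needed ≥ 4.7/6.12 mV = 768.0. 2^10 = 1024 suffices, so N_min = 10.
Ideal SNR at N = 10: 6.02·10 + 1.76 = 62.0 dB.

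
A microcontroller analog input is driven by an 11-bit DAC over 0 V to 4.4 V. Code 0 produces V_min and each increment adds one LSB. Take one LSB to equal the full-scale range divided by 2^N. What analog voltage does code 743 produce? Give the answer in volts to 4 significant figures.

1.596 V

Span = 4.4 V. LSB = 4.4 V / 2^11.
V_out = V_min + code × LSB = 0 V + 743 × 4.4 V / 2048
      = 0 V + 1.59629 V = 1.59629 V.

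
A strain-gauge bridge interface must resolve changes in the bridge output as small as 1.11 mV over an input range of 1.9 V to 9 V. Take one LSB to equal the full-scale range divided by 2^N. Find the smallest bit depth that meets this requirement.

Full-scale range = 9 V − (1.9 V) = 7.1 V.
Need 2^N ≥ 7.1 V / 1.11 mV = 6396 → N_min = 13.

13 bits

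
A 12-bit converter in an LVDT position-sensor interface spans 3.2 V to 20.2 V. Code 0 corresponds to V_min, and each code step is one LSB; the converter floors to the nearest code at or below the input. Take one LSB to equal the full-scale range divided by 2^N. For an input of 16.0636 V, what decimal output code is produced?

3099

Span: 20.2 V − (3.2 V) = 17 V. LSB = 17 V / 2^12 ≈ 4.150 mV.
(V_in − V_min) × 2^12/range = (16.0636 − (3.2)) × 4096/17 = 3099.371.
Floor → code = 3099.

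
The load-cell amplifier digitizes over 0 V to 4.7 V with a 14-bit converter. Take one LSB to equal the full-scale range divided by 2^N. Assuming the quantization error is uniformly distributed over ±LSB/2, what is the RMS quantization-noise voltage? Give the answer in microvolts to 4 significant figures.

V_FS = 4.7 V.
One LSB is 4.7 V / 16384 = 286.865 µV.
For a uniform distribution on [−LSB/2, +LSB/2], V_rms = LSB/√12 = 286.865 µV/3.4641 = 82.81 µV.

82.81 µV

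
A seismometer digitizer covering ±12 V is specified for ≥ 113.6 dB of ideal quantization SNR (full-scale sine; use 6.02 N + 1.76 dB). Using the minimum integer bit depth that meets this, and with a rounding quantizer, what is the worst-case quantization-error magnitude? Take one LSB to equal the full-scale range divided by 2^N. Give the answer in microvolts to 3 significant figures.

22.9 µV

Range = 12 − (-12) = 24 V.
Required N = ⌈(113.6 − 1.76)/6.02⌉ = ⌈18.578⌉ = 19.
One LSB is 24 V / 524288 = 45.776 µV.
Max error for round-to-nearest is LSB/2 = 22.9 µV.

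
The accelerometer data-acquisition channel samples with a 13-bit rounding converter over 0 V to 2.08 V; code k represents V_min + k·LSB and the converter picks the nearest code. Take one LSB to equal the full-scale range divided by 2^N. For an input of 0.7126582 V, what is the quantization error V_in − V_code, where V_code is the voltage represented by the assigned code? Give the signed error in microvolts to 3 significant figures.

−56.6 µV

Range is 2.08 V. LSB = 2.08 V / 2^13 ≈ 253.9 µV.
(V_in − V_min)/LSB = (0.7126582 − (0)) × 8192/2.08 = 2806.7769 → nearest code k = 2807.
Reconstructed level: 0 + 2807 × 2.08/8192 V = 0.7127148438 V.
Error = V_in − V_code = 0.7126582 − (0.7127148438) = −56.6 µV.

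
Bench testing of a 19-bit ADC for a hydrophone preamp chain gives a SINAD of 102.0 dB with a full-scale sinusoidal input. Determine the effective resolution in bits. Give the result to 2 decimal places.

ENOB = (102.0 − 1.76)/6.02 = 16.6512 bits.

16.65 bits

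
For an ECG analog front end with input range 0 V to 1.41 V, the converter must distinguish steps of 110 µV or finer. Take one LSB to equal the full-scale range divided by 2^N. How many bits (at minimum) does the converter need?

V_FS = 1.41 V.
Required number of levels: 1.41/110 µV = 12818; smallest N with 2^N ≥ that is 14.

14 bits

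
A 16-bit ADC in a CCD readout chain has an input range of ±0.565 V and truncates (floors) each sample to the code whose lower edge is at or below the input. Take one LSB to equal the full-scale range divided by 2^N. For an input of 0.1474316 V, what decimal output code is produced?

41318

The full-scale span is 0.565 − (-0.565) = 1.13 V. LSB = 1.13 V / 2^16 ≈ 17.24 µV.
(V_in − V_min) × 2^16/range = (0.1474316 − (-0.565)) × 65536/1.13 = 41318.511.
Floor → code = 41318.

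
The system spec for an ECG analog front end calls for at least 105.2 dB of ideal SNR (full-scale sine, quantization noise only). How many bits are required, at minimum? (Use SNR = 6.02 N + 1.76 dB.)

6.02 N + 1.76 ≥ 105.2 gives N ≥ 17.183, so the minimum integer is 18.

18 bits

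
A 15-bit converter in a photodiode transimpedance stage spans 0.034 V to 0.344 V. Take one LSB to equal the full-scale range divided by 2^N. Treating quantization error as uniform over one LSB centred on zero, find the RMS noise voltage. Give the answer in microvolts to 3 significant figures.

Span: 0.344 V − (0.034 V) = 0.31 V.
One LSB is 0.31 V / 32768 = 9.4604 µV.
RMS of a uniform error over width LSB is LSB/√12 = 2.73 µV.

2.73 µV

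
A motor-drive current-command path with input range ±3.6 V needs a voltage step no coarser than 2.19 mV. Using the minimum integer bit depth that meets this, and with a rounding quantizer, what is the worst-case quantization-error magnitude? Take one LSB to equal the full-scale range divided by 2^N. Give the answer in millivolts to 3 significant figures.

0.879 mV

Span: 3.6 V − (-3.6 V) = 7.2 V.
Need 2^N ≥ 7.2 V / 2.19 mV = 3288 → N_min = 12.
LSB = 7.2 V ÷ 2^12 = 7.2/4096 V = 1.7578 mV.
|e|_max = LSB/2 = 0.879 mV.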